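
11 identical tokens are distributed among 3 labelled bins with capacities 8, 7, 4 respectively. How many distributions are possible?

Without the upper bounds there are C(13,2) = 78 ways to split 11 among 3 bins.
Subtract solutions that violate a single cap (substitute x_i' = x_i − (cap_i+1)): x_1 ≥ 9 gives C(4,2) = 6; x_2 ≥ 8 gives C(5,2) = 10; x_3 ≥ 5 gives C(8,2) = 28. Together 44.
No two caps can be exceeded simultaneously, so the pair terms are all 0.
By inclusion–exclusion the count is 78 − 44 + 0 = 34.

34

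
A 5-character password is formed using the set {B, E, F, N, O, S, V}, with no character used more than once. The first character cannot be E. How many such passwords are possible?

The first character has 7−1 = 6 choices (anything except E).
The remaining 4 characters are filled from the other 6 symbols without repetition: 6 × 5 × 4 × 3 = 360.
Total: 6 × 360 = 2160.

2160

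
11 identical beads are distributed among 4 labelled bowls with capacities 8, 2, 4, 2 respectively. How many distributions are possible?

35

Without the upper bounds there are C(14,3) = 364 ways to split 11 among 4 bowls.
Subtract solutions that violate a single cap (substitute x_i' = x_i − (cap_i+1)): x_1 ≥ 9 gives C(5,3) = 10; x_2 ≥ 3 gives C(11,3) = 165; x_3 ≥ 5 gives C(9,3) = 84; x_4 ≥ 3 gives C(11,3) = 165. Together 424.
Add back pairs where two caps are both exceeded: 0 + 0 + 0 + 20 + 56 + 20 = 96.
Subtract triples: 0 + 0 + 0 + 1 = 1.
By inclusion–exclusion the count is 364 − 424 + 96 − 1 = 35.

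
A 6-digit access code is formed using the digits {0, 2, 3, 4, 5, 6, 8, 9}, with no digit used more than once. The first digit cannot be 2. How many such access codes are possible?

The first digit has 8−1 = 7 choices (anything except 2).
The remaining 5 digits are filled from the other 7 symbols without repetition: 7 × 6 × 5 × 4 × 3 = 2520.
Total: 7 × 2520 = 17640.

17640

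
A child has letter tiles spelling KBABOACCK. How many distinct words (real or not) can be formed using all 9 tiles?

KBABOACCK has 9 letters with A appearing twice, B appearing twice, C appearing twice, and K appearing twice.
The number of distinct arrangements is 9!/(2!·2!·2!·2!) = 362880/16 = 22680.

22680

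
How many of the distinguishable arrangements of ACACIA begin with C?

Fix C in the first position and arrange the remaining 5 letters.
Those 5 letters have A appearing 3 times, giving (5)!/(3!) = 20.

20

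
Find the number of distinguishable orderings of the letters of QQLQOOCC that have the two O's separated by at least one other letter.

Total arrangements of QQLQOOCC: 8!/(3!·2!·2!) = 1680.
Arrangements with the O's together: treat OO as one letter, giving (7)!/(3!·2!) = 420.
Subtracting, 1680 − 420 = 1260 arrangements keep the O's apart.

1260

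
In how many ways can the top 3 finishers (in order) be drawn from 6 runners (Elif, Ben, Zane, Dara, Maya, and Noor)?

This is an ordered selection of 3 from 6: P(6,3).
That gives 6 × 5 × 4 = 120.

120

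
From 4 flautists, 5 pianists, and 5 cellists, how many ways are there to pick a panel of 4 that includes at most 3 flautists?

1000

Split by how many flautists are chosen (0 through 3).
Sum: C(4,0)·C(10,4) + C(4,1)·C(10,3) + C(4,2)·C(10,2) + C(4,3)·C(10,1) = 210 + 480 + 270 + 40 = 1000.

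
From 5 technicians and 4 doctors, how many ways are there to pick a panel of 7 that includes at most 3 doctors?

26

Split by how many doctors are chosen (0 through 3).
Sum: C(4,0)·C(5,7) + C(4,1)·C(5,6) + C(4,2)·C(5,5) + C(4,3)·C(5,4) = 0 + 0 + 6 + 20 = 26.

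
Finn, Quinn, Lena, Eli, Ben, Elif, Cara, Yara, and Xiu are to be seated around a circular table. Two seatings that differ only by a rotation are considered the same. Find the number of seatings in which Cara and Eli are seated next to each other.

10080

Glue Cara and Eli into a block (2 internal orders). Seating 8 units around a circle gives (7)! arrangements.
So 2 × (7)! = 2 × 5040 = 10080.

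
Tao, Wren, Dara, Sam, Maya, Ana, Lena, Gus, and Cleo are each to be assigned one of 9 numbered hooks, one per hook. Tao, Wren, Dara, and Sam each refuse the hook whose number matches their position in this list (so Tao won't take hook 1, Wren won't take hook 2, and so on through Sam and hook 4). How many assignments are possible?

Let Aᵢ (for 1 ≤ i ≤ 4) be the placements that put person i in their forbidden hook. Any j of these fix j positions, leaving (9−j)! ways to fill the rest, and there are C(4,j) ways to pick which j.
By inclusion–exclusion, the number of valid placements is Σ_{j=0}^{4} (−1)^j C(4,j)·(9−j)!.
Computing: 362880 − 161280 + 30240 − 2880 + 120 = 229080.

229080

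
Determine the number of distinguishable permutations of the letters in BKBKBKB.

35

The 7 letters of BKBKBKB have repeats: B appearing 4 times and K appearing 3 times.
So there are 7! / (4!·3!) = 35 distinguishable arrangements.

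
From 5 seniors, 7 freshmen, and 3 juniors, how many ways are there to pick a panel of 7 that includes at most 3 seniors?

5790

Split by how many seniors are chosen (0 through 3).
Sum: C(5,0)·C(10,7) + C(5,1)·C(10,6) + C(5,2)·C(10,5) + C(5,3)·C(10,4) = 120 + 1050 + 2520 + 2100 = 5790.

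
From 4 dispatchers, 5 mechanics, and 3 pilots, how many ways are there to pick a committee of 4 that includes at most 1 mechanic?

Split by how many mechanics are chosen (0 through 1).
Sum: C(5,0)·C(7,4) + C(5,1)·C(7,3) = 35 + 175 = 210.

210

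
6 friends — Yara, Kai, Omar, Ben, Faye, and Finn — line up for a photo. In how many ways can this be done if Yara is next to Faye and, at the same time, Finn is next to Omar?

Treat {Yara,Faye} as one block (2 orders) and {Finn,Omar} as another (2 orders).
That leaves 4 units to arrange: 2 × 2 × 4! = 4 × 24 = 96.

96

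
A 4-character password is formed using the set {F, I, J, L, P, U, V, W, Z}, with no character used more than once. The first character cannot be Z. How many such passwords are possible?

The first character has 9−1 = 8 choices (anything except Z).
The remaining 3 characters are filled from the other 8 symbols without repetition: 8 × 7 × 6 = 336.
Total: 8 × 336 = 2688.

2688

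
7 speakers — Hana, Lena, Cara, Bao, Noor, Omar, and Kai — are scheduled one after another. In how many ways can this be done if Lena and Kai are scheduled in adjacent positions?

1440

Place the 5 others and the Lena-Kai pair as 6 objects in a line; the pair has 2 internal arrangements.
That gives 2 × 6! = 2 × 720 = 1440.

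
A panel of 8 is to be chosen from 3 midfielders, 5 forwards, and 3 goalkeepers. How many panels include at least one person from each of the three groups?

Unrestricted: C(11,8) = 165 ways to pick any 8 of the 11.
Selections missing a whole group: no midfielders → C(8,8) = 1; no forwards → C(6,8) = 0; no goalkeepers → C(8,8) = 1.
Add back selections omitting two groups (i.e. drawn from a single group): C(3,8) + C(5,8) + C(3,8) = 0.
By inclusion–exclusion: 165 − 2 + 0 = 163.

163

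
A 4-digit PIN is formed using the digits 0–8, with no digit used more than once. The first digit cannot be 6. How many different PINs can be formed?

2688

The first digit has 9−1 = 8 choices (anything except 6).
The remaining 3 digits are filled from the other 8 symbols without repetition: 8 × 7 × 6 = 336.
Total: 8 × 336 = 2688.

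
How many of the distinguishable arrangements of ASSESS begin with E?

5

With the first slot taken by E, it remains to arrange the other 5 letters (ASSSS).
Those 5 letters have S appearing 4 times, giving (5)!/(4!) = 5.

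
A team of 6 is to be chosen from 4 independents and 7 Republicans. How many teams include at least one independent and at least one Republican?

455

Total 6-person selections from all 11: C(11,6) = 462.
Selections missing a whole group: no independents → C(7,6) = 7; no Republicans → C(4,6) = 0.
Both groups omitted at once is impossible, so 462 − 7 = 455.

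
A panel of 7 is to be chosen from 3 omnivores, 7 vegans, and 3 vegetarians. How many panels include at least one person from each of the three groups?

Total 7-person selections from all 13: C(13,7) = 1716.
Selections missing a whole group: no omnivores → C(10,7) = 120; no vegans → C(6,7) = 0; no vegetarians → C(10,7) = 120.
Add back selections omitting two groups (i.e. drawn from a single group): C(3,7) + C(7,7) + C(3,7) = 1.
By inclusion–exclusion: 1716 − 240 + 1 = 1477.

1477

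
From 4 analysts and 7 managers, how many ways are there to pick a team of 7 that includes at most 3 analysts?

295

Split by how many analysts are chosen (0 through 3).
Sum: C(4,0)·C(7,7) + C(4,1)·C(7,6) + C(4,2)·C(7,5) + C(4,3)·C(7,4) = 1 + 28 + 126 + 140 = 295.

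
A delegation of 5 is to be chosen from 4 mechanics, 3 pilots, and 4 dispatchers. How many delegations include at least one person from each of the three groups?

364

With no constraint there are C(11,5) = 462 possible selections.
Selections missing a whole group: no mechanics → C(7,5) = 21; no pilots → C(8,5) = 56; no dispatchers → C(7,5) = 21.
Add back selections omitting two groups (i.e. drawn from a single group): C(4,5) + C(3,5) + C(4,5) = 0.
By inclusion–exclusion: 462 − 98 + 0 = 364.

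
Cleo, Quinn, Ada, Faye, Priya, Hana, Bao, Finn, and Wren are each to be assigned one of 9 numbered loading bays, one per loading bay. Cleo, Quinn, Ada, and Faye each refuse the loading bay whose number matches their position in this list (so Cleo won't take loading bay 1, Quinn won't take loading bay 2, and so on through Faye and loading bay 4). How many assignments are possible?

Let Aᵢ (for 1 ≤ i ≤ 4) be the placements that put person i in their forbidden loading bay. Any j of these fix j positions, leaving (9−j)! ways to fill the rest, and there are C(4,j) ways to pick which j.
By inclusion–exclusion, the number of valid placements is Σ_{j=0}^{4} (−1)^j C(4,j)·(9−j)!.
Computing: 362880 − 161280 + 30240 − 2880 + 120 = 229080.

229080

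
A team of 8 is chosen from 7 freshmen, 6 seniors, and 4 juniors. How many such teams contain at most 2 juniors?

18447

Split by how many juniors are chosen (0 through 2).
Sum: C(4,0)·C(13,8) + C(4,1)·C(13,7) + C(4,2)·C(13,6) = 1287 + 6864 + 10296 = 18447.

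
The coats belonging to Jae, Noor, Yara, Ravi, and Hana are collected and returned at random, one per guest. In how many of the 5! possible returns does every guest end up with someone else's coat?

Count assignments avoiding every fixed point. For any j of the 5 guests fixed to their own coat, the other 5−j can be arranged in (5−j)! ways.
By inclusion–exclusion this is Σ_{j=0}^{5} (−1)^j C(5,j)·(5−j)!.
Computing: 120 − 120 + 60 − 20 + 5 − 1 = 44.

44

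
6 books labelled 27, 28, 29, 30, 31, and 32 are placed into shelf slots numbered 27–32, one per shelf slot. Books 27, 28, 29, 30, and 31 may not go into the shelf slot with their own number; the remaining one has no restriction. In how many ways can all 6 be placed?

Let Aᵢ (for 27 ≤ i ≤ 31) be the placements that put book i in its forbidden shelf slot. Any j of these fix j positions, leaving (6−j)! ways to fill the rest, and there are C(5,j) ways to pick which j.
By inclusion–exclusion, the number of valid placements is Σ_{j=0}^{5} (−1)^j C(5,j)·(6−j)!.
Computing: 720 − 600 + 240 − 60 + 10 − 1 = 309.

309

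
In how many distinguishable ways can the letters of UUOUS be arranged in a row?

20

Letter multiplicities in UUOUS: O×1, S×1, U×3.
Dividing 5! = 120 by 3! = 6 for the repeated letters gives 20.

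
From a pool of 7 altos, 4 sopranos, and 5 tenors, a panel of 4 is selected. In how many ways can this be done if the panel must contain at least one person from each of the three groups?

910

Total 4-person selections from all 16: C(16,4) = 1820.
Selections missing a whole group: no altos → C(9,4) = 126; no sopranos → C(12,4) = 495; no tenors → C(11,4) = 330.
Add back selections omitting two groups (i.e. drawn from a single group): C(7,4) + C(4,4) + C(5,4) = 41.
By inclusion–exclusion: 1820 − 951 + 41 = 910.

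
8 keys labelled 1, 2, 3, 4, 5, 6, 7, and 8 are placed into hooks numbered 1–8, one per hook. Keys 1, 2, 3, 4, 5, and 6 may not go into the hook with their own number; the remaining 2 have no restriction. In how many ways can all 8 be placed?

Let Aᵢ (for 1 ≤ i ≤ 6) be the placements that put key i in its forbidden hook. Any j of these fix j positions, leaving (8−j)! ways to fill the rest, and there are C(6,j) ways to pick which j.
By inclusion–exclusion, the number of valid placements is Σ_{j=0}^{6} (−1)^j C(6,j)·(8−j)!.
Computing: 40320 − 30240 + 10800 − 2400 + 360 − 36 + 2 = 18806.

18806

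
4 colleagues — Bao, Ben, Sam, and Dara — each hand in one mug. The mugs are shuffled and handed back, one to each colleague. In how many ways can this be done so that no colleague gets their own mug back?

9

Let Aᵢ be the assignments in which colleague i gets their own mug. We want the size of the complement of A₁∪…∪A_4.
By inclusion–exclusion this is Σ_{j=0}^{4} (−1)^j C(4,j)·(4−j)!.
Computing: 24 − 24 + 12 − 4 + 1 = 9.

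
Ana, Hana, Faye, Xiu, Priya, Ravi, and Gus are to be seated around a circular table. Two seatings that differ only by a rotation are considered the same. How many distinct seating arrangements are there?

720

Around a circle, 7 distinct people have 7!/7 = (6)! = 720 rotationally distinct seatings.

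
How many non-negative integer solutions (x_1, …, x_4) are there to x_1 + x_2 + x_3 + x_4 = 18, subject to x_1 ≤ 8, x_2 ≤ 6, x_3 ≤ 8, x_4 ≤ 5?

188

Without the upper bounds there are C(21,3) = 1330 ways to split 18 among 4 variables.
Subtract solutions that violate a single cap (substitute x_i' = x_i − (cap_i+1)): x_1 ≥ 9 gives C(12,3) = 220; x_2 ≥ 7 gives C(14,3) = 364; x_3 ≥ 9 gives C(12,3) = 220; x_4 ≥ 6 gives C(15,3) = 455. Together 1259.
Add back pairs where two caps are both exceeded: 10 + 1 + 20 + 10 + 56 + 20 = 117.
By inclusion–exclusion the count is 1330 − 1259 + 117 = 188.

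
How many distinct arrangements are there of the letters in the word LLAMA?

LLAMA has 5 letters with A appearing twice and L appearing twice.
Dividing 5! = 120 by 2!·2! = 4 for the repeated letters gives 30.

30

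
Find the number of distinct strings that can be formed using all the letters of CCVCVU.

CCVCVU has 6 letters with C appearing 3 times and V appearing twice.
So there are 6! / (3!·2!) = 60 distinguishable arrangements.

60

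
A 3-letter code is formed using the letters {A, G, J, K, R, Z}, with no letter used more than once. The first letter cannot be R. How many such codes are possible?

100

The first letter has 6−1 = 5 choices (anything except R).
The remaining 2 letters are filled from the other 5 symbols without repetition: 5 × 4 = 20.
Total: 5 × 20 = 100.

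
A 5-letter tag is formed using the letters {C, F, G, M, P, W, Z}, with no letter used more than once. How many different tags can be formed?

With no repetition, fill the 5 letters in order: 7 choices, then 6, down to 3.
That product is 7 × 6 × 5 × 4 × 3 = 2520.

2520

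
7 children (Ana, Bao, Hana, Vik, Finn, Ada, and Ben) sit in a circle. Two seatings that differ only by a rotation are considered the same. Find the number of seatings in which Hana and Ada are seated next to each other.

240

Glue Hana and Ada into a block (2 internal orders). Seating 6 units around a circle gives (5)! arrangements.
So 2 × (5)! = 2 × 120 = 240.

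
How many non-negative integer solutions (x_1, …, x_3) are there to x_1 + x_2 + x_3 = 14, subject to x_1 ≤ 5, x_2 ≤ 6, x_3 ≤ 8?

Ignoring the caps, the number of non-negative solutions to x_1+…+x_3 = 14 is C(16,2) = 120.
Subtract solutions that violate a single cap (substitute x_i' = x_i − (cap_i+1)): x_1 ≥ 6 gives C(10,2) = 45; x_2 ≥ 7 gives C(9,2) = 36; x_3 ≥ 9 gives C(7,2) = 21. Together 102.
Add back pairs where two caps are both exceeded: 3 + 0 + 0 = 3.
By inclusion–exclusion the count is 120 − 102 + 3 = 21.

21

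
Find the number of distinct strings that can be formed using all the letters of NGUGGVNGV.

Letter multiplicities in NGUGGVNGV: G×4, N×2, U×1, V×2.
So there are 9! / (4!·2!·2!) = 3780 distinguishable arrangements.

3780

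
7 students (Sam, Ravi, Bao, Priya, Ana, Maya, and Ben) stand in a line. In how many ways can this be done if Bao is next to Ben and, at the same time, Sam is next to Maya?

480

Treat {Bao,Ben} as one block (2 orders) and {Sam,Maya} as another (2 orders).
That leaves 5 units to arrange: 2 × 2 × 5! = 4 × 120 = 480.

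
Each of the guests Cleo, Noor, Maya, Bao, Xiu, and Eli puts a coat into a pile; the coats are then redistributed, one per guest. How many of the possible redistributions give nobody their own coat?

265

Let Aᵢ be the assignments in which guest i gets their own coat. We want the size of the complement of A₁∪…∪A_6.
By inclusion–exclusion this is Σ_{j=0}^{6} (−1)^j C(6,j)·(6−j)!.
Computing: 720 − 720 + 360 − 120 + 30 − 6 + 1 = 265.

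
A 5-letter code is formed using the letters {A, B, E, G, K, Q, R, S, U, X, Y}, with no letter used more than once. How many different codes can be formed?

This is a permutation of 5 out of 11: P(11,5) = 11!/6!.
11 × 10 × 9 × 8 × 7 = 55440.

55440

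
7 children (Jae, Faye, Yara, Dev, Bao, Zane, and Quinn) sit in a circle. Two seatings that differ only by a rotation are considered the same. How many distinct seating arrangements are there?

Around a circle, 7 distinct people have 7!/7 = (6)! = 720 rotationally distinct seatings.

720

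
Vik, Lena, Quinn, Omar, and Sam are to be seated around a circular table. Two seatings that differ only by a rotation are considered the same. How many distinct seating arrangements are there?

Fix one person's seat to break rotational symmetry; the remaining 4 people can be arranged in (4)! = 24 ways.

24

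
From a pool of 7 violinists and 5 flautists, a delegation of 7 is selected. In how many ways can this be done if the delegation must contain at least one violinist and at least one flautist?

With no constraint there are C(12,7) = 792 possible selections.
Selections missing a whole group: no violinists → C(5,7) = 0; no flautists → C(7,7) = 1.
Both groups omitted at once is impossible, so 792 − 1 = 791.

791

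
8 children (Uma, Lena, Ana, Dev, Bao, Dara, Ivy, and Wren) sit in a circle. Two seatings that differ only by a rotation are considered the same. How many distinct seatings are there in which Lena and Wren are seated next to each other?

1440

Treat {Lena, Wren} as one unit (2 internal orders) and seat the resulting 7 units around the table: (6)! circular arrangements.
So 2 × (6)! = 2 × 720 = 1440.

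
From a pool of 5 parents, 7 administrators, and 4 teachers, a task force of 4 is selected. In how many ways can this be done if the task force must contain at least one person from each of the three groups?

910

Total 4-person selections from all 16: C(16,4) = 1820.
Subtract selections that omit an entire group: no parents → C(11,4) = 330; no administrators → C(9,4) = 126; no teachers → C(12,4) = 495.
Add back selections omitting two groups (i.e. drawn from a single group): C(5,4) + C(7,4) + C(4,4) = 41.
By inclusion–exclusion: 1820 − 951 + 41 = 910.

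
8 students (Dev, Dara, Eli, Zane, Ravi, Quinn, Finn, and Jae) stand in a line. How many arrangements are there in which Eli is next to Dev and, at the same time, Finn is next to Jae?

2880

Treat {Eli,Dev} as one block (2 orders) and {Finn,Jae} as another (2 orders).
That leaves 6 units to arrange: 2 × 2 × 6! = 4 × 720 = 2880.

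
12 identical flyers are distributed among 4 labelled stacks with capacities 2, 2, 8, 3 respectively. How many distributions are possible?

Ignoring the caps, the number of non-negative solutions to x_1+…+x_4 = 12 is C(15,3) = 455.
Subtract solutions that violate a single cap (substitute x_i' = x_i − (cap_i+1)): x_1 ≥ 3 gives C(12,3) = 220; x_2 ≥ 3 gives C(12,3) = 220; x_3 ≥ 9 gives C(6,3) = 20; x_4 ≥ 4 gives C(11,3) = 165. Together 625.
Add back pairs where two caps are both exceeded: 84 + 1 + 56 + 1 + 56 + 0 = 198.
Subtract triples: 0 + 10 + 0 + 0 = 10.
By inclusion–exclusion the count is 455 − 625 + 198 − 10 = 18.

18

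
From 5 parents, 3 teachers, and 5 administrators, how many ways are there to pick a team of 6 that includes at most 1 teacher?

Split by how many teachers are chosen (0 through 1).
Sum: C(3,0)·C(10,6) + C(3,1)·C(10,5) = 210 + 756 = 966.

966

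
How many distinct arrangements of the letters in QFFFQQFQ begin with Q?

35

With the first slot taken by Q, it remains to arrange the other 7 letters (FFFQQFQ).
Those 7 letters have F appearing 4 times and Q appearing 3 times, giving (7)!/(4!·3!) = 35.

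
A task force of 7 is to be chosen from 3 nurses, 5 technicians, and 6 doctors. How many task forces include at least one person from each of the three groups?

3058

With no constraint there are C(14,7) = 3432 possible selections.
Selections missing a whole group: no nurses → C(11,7) = 330; no technicians → C(9,7) = 36; no doctors → C(8,7) = 8.
Add back selections omitting two groups (i.e. drawn from a single group): C(3,7) + C(5,7) + C(6,7) = 0.
By inclusion–exclusion: 3432 − 374 + 0 = 3058.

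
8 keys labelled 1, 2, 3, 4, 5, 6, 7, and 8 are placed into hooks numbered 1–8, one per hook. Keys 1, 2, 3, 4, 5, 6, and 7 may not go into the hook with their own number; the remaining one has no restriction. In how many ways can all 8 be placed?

Let Aᵢ (for 1 ≤ i ≤ 7) be the placements that put key i in its forbidden hook. Any j of these fix j positions, leaving (8−j)! ways to fill the rest, and there are C(7,j) ways to pick which j.
By inclusion–exclusion, the number of valid placements is Σ_{j=0}^{7} (−1)^j C(7,j)·(8−j)!.
Computing: 40320 − 35280 + 15120 − 4200 + 840 − 126 + 14 − 1 = 16687.

16687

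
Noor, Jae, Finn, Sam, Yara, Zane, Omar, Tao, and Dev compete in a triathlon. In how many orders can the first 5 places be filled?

15120

This is an ordered selection of 5 from 9: P(9,5).
That gives 9 × 8 × 7 × 6 × 5 = 15120.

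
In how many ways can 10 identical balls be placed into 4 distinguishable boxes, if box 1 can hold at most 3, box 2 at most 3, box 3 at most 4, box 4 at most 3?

By stars and bars, unrestricted non-negative solutions to x_1+…+x_4 = 10 number C(10+3,3) = 286.
Subtract solutions that violate a single cap (substitute x_i' = x_i − (cap_i+1)): x_1 ≥ 4 gives C(9,3) = 84; x_2 ≥ 4 gives C(9,3) = 84; x_3 ≥ 5 gives C(8,3) = 56; x_4 ≥ 4 gives C(9,3) = 84. Together 308.
Add back pairs where two caps are both exceeded: 10 + 4 + 10 + 4 + 10 + 4 = 42.
By inclusion–exclusion the count is 286 − 308 + 42 = 20.

20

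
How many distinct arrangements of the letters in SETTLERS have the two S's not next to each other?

Total arrangements of SETTLERS: 8!/(2!·2!·2!) = 5040.
If the two S's are adjacent, glue them into one block, leaving 7 items to arrange: (7)!/(2!·2!) = 1260 ways.
Hence 5040 − 1260 = 3780.

3780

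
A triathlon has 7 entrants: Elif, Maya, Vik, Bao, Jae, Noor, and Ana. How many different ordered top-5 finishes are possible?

2520

This is an ordered selection of 5 from 7: P(7,5).
That gives 7 × 6 × 5 × 4 × 3 = 2520.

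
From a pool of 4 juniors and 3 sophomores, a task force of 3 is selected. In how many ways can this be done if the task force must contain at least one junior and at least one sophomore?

30

With no constraint there are C(7,3) = 35 possible selections.
Subtract selections that omit an entire group: no juniors → C(3,3) = 1; no sophomores → C(4,3) = 4.
Both groups omitted at once is impossible, so 35 − 5 = 30.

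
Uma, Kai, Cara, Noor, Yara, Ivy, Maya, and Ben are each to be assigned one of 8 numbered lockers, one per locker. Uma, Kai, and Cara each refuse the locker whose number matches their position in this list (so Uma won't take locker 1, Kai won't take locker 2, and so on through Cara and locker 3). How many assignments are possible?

27240

Let Aᵢ (for i ∈ {1, 2, 3}) be the placements that put person i in their forbidden locker. Any j of these fix j positions, leaving (8−j)! ways to fill the rest, and there are C(3,j) ways to pick which j.
By inclusion–exclusion, the number of valid placements is Σ_{j=0}^{3} (−1)^j C(3,j)·(8−j)!.
Computing: 40320 − 15120 + 2160 − 120 = 27240.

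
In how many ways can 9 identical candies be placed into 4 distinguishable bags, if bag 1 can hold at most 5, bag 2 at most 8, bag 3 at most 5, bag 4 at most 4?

By stars and bars, unrestricted non-negative solutions to x_1+…+x_4 = 9 number C(9+3,3) = 220.
Subtract solutions that violate a single cap (substitute x_i' = x_i − (cap_i+1)): x_1 ≥ 6 gives C(6,3) = 20; x_2 ≥ 9 gives C(3,3) = 1; x_3 ≥ 6 gives C(6,3) = 20; x_4 ≥ 5 gives C(7,3) = 35. Together 76.
No two caps can be exceeded simultaneously, so the pair terms are all 0.
By inclusion–exclusion the count is 220 − 76 + 0 = 144.

144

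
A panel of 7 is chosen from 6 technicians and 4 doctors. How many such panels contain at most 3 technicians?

Split by how many technicians are chosen (0 through 3).
Sum: C(6,0)·C(4,7) + C(6,1)·C(4,6) + C(6,2)·C(4,5) + C(6,3)·C(4,4) = 0 + 0 + 0 + 20 = 20.

20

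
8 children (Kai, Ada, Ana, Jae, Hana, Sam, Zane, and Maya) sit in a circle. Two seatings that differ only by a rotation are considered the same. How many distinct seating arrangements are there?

5040

Fix one person's seat to break rotational symmetry; the remaining 7 people can be arranged in (7)! = 5040 ways.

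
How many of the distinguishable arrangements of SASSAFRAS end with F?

Fix F in the last position and arrange the remaining 8 letters.
Those 8 letters have A appearing 3 times and S appearing 4 times, giving (8)!/(4!·3!) = 280.

280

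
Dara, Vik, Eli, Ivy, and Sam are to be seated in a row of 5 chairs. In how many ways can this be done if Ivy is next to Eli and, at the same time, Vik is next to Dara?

Treat {Ivy,Eli} as one block (2 orders) and {Vik,Dara} as another (2 orders).
That leaves 3 units to arrange: 2 × 2 × 3! = 4 × 6 = 24.

24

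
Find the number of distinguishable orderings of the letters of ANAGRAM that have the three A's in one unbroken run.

120

Treat the 3 copies of A as a single block. The multiset to arrange is then {AAA, G, M, N, R}, 5 items in all.
All 5 items are distinct, so there are (5)! = 120 arrangements.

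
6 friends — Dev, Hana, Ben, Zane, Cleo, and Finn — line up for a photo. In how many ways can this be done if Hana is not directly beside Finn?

Of the 6! = 720 arrangements, those with Hana and Finn adjacent number 2 × 5! = 240 (treat the pair as a block with 2 internal orders).
So 720 − 240 = 480 arrangements keep them apart.

480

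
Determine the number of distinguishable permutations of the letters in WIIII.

5

The 5 letters of WIIII have repeats: I appearing 4 times.
Dividing 5! = 120 by 4! = 24 for the repeated letters gives 5.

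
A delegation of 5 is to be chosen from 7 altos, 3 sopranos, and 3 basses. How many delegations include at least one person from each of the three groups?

With no constraint there are C(13,5) = 1287 possible selections.
Subtract selections that omit an entire group: no altos → C(6,5) = 6; no sopranos → C(10,5) = 252; no basses → C(10,5) = 252.
Add back selections omitting two groups (i.e. drawn from a single group): C(7,5) + C(3,5) + C(3,5) = 21.
By inclusion–exclusion: 1287 − 510 + 21 = 798.

798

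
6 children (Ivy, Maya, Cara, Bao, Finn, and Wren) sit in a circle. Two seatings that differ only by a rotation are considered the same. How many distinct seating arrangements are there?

Seat Ivy anywhere (absorbing the rotational symmetry), then permute the other 5: (5)! = 120.

120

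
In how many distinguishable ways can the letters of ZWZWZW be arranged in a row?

ZWZWZW has 6 letters with W appearing 3 times and Z appearing 3 times.
The number of distinct arrangements is 6!/(3!·3!) = 720/36 = 20.

20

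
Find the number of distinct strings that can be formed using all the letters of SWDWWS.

The 6 letters of SWDWWS have repeats: S appearing twice and W appearing 3 times.
Dividing 6! = 720 by 3!·2! = 12 for the repeated letters gives 60.

60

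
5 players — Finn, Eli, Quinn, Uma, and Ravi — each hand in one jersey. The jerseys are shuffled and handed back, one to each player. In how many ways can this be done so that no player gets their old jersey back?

44

This is the derangement count D_5: permutations of 5 items with no fixed point.
By inclusion–exclusion this is Σ_{j=0}^{5} (−1)^j C(5,j)·(5−j)!.
Computing: 120 − 120 + 60 − 20 + 5 − 1 = 44.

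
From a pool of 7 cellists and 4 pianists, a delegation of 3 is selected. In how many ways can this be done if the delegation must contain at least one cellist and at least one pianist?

126

Total 3-person selections from all 11: C(11,3) = 165.
Selections missing a whole group: no cellists → C(4,3) = 4; no pianists → C(7,3) = 35.
Both groups omitted at once is impossible, so 165 − 39 = 126.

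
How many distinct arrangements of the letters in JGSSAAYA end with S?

With the last slot taken by S, it remains to arrange the other 7 letters (JGSAAYA).
Those 7 letters have A appearing 3 times, giving (7)!/(3!) = 840.

840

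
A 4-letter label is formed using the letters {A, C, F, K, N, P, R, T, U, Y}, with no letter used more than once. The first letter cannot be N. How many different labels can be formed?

4536

The first letter has 10−1 = 9 choices (anything except N).
The remaining 3 letters are filled from the other 9 symbols without repetition: 9 × 8 × 7 = 504.
Total: 9 × 504 = 4536.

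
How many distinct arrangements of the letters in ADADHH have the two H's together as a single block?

Treat the 2 copies of H as a single block. The multiset to arrange is then {HH, A, A, D, D}, 5 items in all.
That gives (5)!/(2!·2!) = 30 arrangements.

30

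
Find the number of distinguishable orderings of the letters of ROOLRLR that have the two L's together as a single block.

60

Treat the 2 copies of L as a single block. The multiset to arrange is then {LL, O, O, R, R, R}, 6 items in all.
That gives (6)!/(3!·2!) = 60 arrangements.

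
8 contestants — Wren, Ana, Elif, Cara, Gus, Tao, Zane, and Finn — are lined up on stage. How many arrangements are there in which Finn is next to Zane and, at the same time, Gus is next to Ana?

2880

Treat {Finn,Zane} as one block (2 orders) and {Gus,Ana} as another (2 orders).
That leaves 6 units to arrange: 2 × 2 × 6! = 4 × 720 = 2880.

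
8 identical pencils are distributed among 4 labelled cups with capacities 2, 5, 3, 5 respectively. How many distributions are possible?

58

Without the upper bounds there are C(11,3) = 165 ways to split 8 among 4 cups.
Subtract solutions that violate a single cap (substitute x_i' = x_i − (cap_i+1)): x_1 ≥ 3 gives C(8,3) = 56; x_2 ≥ 6 gives C(5,3) = 10; x_3 ≥ 4 gives C(7,3) = 35; x_4 ≥ 6 gives C(5,3) = 10. Together 111.
Add back pairs where two caps are both exceeded: 0 + 4 + 0 + 0 + 0 + 0 = 4.
By inclusion–exclusion the count is 165 − 111 + 4 = 58.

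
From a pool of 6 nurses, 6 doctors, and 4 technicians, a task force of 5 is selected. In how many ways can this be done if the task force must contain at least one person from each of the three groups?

Unrestricted: C(16,5) = 4368 ways to pick any 5 of the 16.
Selections missing a whole group: no nurses → C(10,5) = 252; no doctors → C(10,5) = 252; no technicians → C(12,5) = 792.
Add back selections omitting two groups (i.e. drawn from a single group): C(6,5) + C(6,5) + C(4,5) = 12.
By inclusion–exclusion: 4368 − 1296 + 12 = 3084.

3084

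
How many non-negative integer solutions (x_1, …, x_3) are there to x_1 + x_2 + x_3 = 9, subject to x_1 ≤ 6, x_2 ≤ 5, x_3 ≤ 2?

By stars and bars, unrestricted non-negative solutions to x_1+…+x_3 = 9 number C(9+2,2) = 55.
Subtract solutions that violate a single cap (substitute x_i' = x_i − (cap_i+1)): x_1 ≥ 7 gives C(4,2) = 6; x_2 ≥ 6 gives C(5,2) = 10; x_3 ≥ 3 gives C(8,2) = 28. Together 44.
Add back pairs where two caps are both exceeded: 0 + 0 + 1 = 1.
By inclusion–exclusion the count is 55 − 44 + 1 = 12.

12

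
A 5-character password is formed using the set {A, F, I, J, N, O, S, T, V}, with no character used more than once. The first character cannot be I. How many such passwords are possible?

13440

The first character has 9−1 = 8 choices (anything except I).
The remaining 4 characters are filled from the other 8 symbols without repetition: 8 × 7 × 6 × 5 = 1680.
Total: 8 × 1680 = 13440.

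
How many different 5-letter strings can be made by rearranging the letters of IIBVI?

20

The 5 letters of IIBVI have repeats: I appearing 3 times.
The number of distinct arrangements is 5!/(3!) = 120/6 = 20.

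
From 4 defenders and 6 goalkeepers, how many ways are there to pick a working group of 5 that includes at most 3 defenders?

246

Split by how many defenders are chosen (0 through 3).
Sum: C(4,0)·C(6,5) + C(4,1)·C(6,4) + C(4,2)·C(6,3) + C(4,3)·C(6,2) = 6 + 60 + 120 + 60 = 246.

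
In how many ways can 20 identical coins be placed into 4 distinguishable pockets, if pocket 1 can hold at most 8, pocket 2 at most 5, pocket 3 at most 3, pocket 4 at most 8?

34

Without the upper bounds there are C(23,3) = 1771 ways to split 20 among 4 pockets.
Subtract solutions that violate a single cap (substitute x_i' = x_i − (cap_i+1)): x_1 ≥ 9 gives C(14,3) = 364; x_2 ≥ 6 gives C(17,3) = 680; x_3 ≥ 4 gives C(19,3) = 969; x_4 ≥ 9 gives C(14,3) = 364. Together 2377.
Add back pairs where two caps are both exceeded: 56 + 120 + 10 + 286 + 56 + 120 = 648.
Subtract triples: 4 + 0 + 0 + 4 = 8.
By inclusion–exclusion the count is 1771 − 2377 + 648 − 8 = 34.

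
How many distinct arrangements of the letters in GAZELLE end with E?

360

Fix E in the last position and arrange the remaining 6 letters.
Those 6 letters have L appearing twice, giving (6)!/(2!) = 360.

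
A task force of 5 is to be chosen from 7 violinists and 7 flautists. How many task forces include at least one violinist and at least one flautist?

With no constraint there are C(14,5) = 2002 possible selections.
Subtract selections that omit an entire group: no violinists → C(7,5) = 21; no flautists → C(7,5) = 21.
Both groups omitted at once is impossible, so 2002 − 42 = 1960.

1960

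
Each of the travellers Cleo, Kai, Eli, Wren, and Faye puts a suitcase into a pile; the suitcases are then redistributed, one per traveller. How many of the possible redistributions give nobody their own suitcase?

44

Let Aᵢ be the assignments in which traveller i gets their own suitcase. We want the size of the complement of A₁∪…∪A_5.
By inclusion–exclusion this is Σ_{j=0}^{5} (−1)^j C(5,j)·(5−j)!.
Computing: 120 − 120 + 60 − 20 + 5 − 1 = 44.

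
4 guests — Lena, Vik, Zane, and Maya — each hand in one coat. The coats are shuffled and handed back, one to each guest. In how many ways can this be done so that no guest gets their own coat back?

9

This is the derangement count D_4: permutations of 4 items with no fixed point.
By inclusion–exclusion this is Σ_{j=0}^{4} (−1)^j C(4,j)·(4−j)!.
Computing: 24 − 24 + 12 − 4 + 1 = 9.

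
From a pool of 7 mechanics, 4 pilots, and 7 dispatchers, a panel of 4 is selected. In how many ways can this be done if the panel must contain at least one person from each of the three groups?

1470

Unrestricted: C(18,4) = 3060 ways to pick any 4 of the 18.
Selections missing a whole group: no mechanics → C(11,4) = 330; no pilots → C(14,4) = 1001; no dispatchers → C(11,4) = 330.
Add back selections omitting two groups (i.e. drawn from a single group): C(7,4) + C(4,4) + C(7,4) = 71.
By inclusion–exclusion: 3060 − 1661 + 71 = 1470.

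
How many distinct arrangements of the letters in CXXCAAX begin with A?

Fix A in the first position and arrange the remaining 6 letters.
Those 6 letters have C appearing twice and X appearing 3 times, giving (6)!/(3!·2!) = 60.

60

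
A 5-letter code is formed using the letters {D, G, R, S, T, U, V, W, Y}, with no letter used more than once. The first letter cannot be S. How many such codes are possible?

13440

The first letter has 9−1 = 8 choices (anything except S).
The remaining 4 letters are filled from the other 8 symbols without repetition: 8 × 7 × 6 × 5 = 1680.
Total: 8 × 1680 = 13440.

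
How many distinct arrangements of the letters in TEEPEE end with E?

Fix E in the last position and arrange the remaining 5 letters.
Those 5 letters have E appearing 3 times, giving (5)!/(3!) = 20.

20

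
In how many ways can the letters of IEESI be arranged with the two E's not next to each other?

18

Total arrangements of IEESI: 5!/(2!·2!) = 30.
If the two E's are adjacent, glue them into one block, leaving 4 items to arrange: (4)!/(2!) = 12 ways.
Hence 30 − 12 = 18.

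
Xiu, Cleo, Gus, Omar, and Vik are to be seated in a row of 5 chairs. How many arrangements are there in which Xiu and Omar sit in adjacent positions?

48

Glue Xiu and Omar into one block (2 internal orders), leaving 4 units to arrange in a row.
So the count is 2·(4)! = 48.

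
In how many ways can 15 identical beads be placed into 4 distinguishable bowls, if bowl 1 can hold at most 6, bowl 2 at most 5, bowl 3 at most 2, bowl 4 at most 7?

By stars and bars, unrestricted non-negative solutions to x_1+…+x_4 = 15 number C(15+3,3) = 816.
Subtract solutions that violate a single cap (substitute x_i' = x_i − (cap_i+1)): x_1 ≥ 7 gives C(11,3) = 165; x_2 ≥ 6 gives C(12,3) = 220; x_3 ≥ 3 gives C(15,3) = 455; x_4 ≥ 8 gives C(10,3) = 120. Together 960.
Add back pairs where two caps are both exceeded: 10 + 56 + 1 + 84 + 4 + 35 = 190.
By inclusion–exclusion the count is 816 − 960 + 190 = 46.

46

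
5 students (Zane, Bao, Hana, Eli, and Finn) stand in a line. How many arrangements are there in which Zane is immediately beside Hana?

Place the 3 others and the Zane-Hana pair as 4 objects in a line; the pair has 2 internal arrangements.
That gives 2 × 4! = 2 × 24 = 48.

48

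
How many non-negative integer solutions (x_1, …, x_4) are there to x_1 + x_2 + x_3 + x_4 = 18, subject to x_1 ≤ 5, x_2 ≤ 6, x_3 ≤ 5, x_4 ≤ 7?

56

Without the upper bounds there are C(21,3) = 1330 ways to split 18 among 4 variables.
Subtract solutions that violate a single cap (substitute x_i' = x_i − (cap_i+1)): x_1 ≥ 6 gives C(15,3) = 455; x_2 ≥ 7 gives C(14,3) = 364; x_3 ≥ 6 gives C(15,3) = 455; x_4 ≥ 8 gives C(13,3) = 286. Together 1560.
Add back pairs where two caps are both exceeded: 56 + 84 + 35 + 56 + 20 + 35 = 286.
By inclusion–exclusion the count is 1330 − 1560 + 286 = 56.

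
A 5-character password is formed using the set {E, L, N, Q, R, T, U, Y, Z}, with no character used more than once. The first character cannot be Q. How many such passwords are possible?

The first character has 9−1 = 8 choices (anything except Q).
The remaining 4 characters are filled from the other 8 symbols without repetition: 8 × 7 × 6 × 5 = 1680.
Total: 8 × 1680 = 13440.

13440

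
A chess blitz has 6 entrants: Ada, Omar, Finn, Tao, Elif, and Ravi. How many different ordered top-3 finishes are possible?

This is an ordered selection of 3 from 6: P(6,3).
That gives 6 × 5 × 4 = 120.

120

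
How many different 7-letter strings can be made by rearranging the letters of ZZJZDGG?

Letter multiplicities in ZZJZDGG: D×1, G×2, J×1, Z×3.
The number of distinct arrangements is 7!/(3!·2!) = 5040/12 = 420.

420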